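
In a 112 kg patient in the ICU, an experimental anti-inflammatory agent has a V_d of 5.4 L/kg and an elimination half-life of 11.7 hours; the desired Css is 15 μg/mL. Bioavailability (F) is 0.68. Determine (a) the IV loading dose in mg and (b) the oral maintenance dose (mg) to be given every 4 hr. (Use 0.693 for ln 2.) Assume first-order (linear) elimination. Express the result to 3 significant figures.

(a) 9070 mg; (b) 3160 mg

Total Vd = 5.4 × 112 = 604.8 L
LD = Vd × C = 604.8 × 15 = 9072 mg
CL = 0.693 × Vd / t½ = 0.693 × 604.8 / 11.7 = 35.82 L/h
D = CL × Css × τ / F = 35.82 × 15 × 4 / 0.68 = 3161 mg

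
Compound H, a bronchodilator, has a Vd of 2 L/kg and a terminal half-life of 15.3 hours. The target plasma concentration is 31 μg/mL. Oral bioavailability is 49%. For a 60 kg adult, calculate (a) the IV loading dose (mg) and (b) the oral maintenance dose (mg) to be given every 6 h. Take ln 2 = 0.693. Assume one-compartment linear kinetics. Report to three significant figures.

(a) 3720 mg; (b) 2060 mg

Vd = 2 L/kg × 60 kg = 120.0 L
LD = Vd × C = 120.0 × 31 = 3720 mg
CL = 0.693 × Vd / t½ = 0.693 × 120.0 / 15.3 = 5.435 L/h
D = CL × Css × τ / F = 5.435 × 31 × 6 / 0.49 = 2063 mg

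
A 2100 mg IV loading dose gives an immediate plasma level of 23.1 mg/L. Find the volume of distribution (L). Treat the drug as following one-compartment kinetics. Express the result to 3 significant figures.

Immediately after an IV bolus, C₀ = Dose / Vd, so Vd = Dose / C₀.
Vd = 2100 / 23.1 = 90.91 L

90.9 L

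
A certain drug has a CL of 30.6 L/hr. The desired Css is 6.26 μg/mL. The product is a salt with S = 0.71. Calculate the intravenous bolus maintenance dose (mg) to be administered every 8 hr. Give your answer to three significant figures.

2160 mg

At steady state, dose per interval replaces the amount cleared in that interval: S·D/τ = CL·Css.
D = CL × Css × τ / S = 30.60 × 6.26 × 8 / 0.71 = 2158 mg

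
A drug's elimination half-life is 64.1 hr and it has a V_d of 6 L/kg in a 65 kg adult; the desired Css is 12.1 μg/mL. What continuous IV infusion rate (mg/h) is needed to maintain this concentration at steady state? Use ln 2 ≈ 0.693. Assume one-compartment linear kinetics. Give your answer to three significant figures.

Total Vd = 6 × 65 = 390.0 L
CL = ln 2 · Vd / t½ = 0.693 × 390.0 / 64.1 = 4.216 L/h
Infusion rate = CL × Css = 4.216 × 12.1 = 51.01 mg/h

51.0 mg/h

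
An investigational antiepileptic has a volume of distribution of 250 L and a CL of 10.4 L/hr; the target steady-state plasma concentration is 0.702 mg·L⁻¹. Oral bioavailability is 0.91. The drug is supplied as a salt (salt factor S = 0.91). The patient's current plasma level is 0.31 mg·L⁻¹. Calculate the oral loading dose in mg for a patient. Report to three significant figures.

118 mg

Loading dose depends on Vd (not clearance): it fills the distribution volume.
Concentration deficit ΔC = 0.702 − 0.31 = 0.3920 mg/L
LD = Vd × ΔC / F / S = 250.0 × 0.3920 / 0.91 / 0.91 = 118.3 mg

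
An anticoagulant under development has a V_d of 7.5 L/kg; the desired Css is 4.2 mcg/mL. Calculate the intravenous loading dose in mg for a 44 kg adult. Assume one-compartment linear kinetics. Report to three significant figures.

1390 mg

Vd(total) = 44 kg × 7.5 L/kg = 330.0 L
LD = Vd × C = 330.0 × 4.200 = 1386 mg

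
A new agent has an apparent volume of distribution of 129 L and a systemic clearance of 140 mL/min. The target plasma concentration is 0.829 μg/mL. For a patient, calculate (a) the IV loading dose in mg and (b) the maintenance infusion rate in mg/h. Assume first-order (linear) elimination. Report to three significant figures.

(a) 107 mg; (b) 6.96 mg/h

LD = Vd · C_target = 129.0 × 0.829 = 106.9 mg
CL = 140 mL/min × 60/1000 = 8.400 L/h
Infusion rate = 8.400 L/h × 0.829 mg/L = 6.964 mg/h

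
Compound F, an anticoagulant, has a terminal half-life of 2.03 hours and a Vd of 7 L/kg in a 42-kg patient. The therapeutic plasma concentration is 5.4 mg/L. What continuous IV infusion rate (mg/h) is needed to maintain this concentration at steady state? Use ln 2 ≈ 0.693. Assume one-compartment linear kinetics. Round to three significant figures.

Vd(total) = 42 kg × 7 L/kg = 294.0 L
CL = ln 2 · Vd / t½ = 0.693 × 294.0 / 2.03 = 100.4 L/h
Infusion rate = CL × Css = 100.4 × 5.4 = 542.2 mg/h

542 mg/h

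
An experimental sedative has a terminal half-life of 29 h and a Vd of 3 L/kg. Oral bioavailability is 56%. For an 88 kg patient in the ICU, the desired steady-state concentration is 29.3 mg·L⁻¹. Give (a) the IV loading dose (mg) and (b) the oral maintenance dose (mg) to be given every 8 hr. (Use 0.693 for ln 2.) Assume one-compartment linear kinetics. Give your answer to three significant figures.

Vd = 3 L/kg × 88 kg = 264.0 L
LD = Vd × C = 264.0 × 29.3 = 7735 mg
CL = 0.693 × Vd / t½ = 0.693 × 264.0 / 29 = 6.309 L/h
D = CL × Css × τ / F = 6.309 × 29.3 × 8 / 0.56 = 2641 mg

(a) 7740 mg; (b) 2640 mg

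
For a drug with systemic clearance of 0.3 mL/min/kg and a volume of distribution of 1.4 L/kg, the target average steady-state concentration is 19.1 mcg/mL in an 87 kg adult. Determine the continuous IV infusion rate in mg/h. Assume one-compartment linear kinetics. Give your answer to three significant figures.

CL = 0.3 mL/min/kg × 87 kg = 26.10 mL/min = 26.10 × 60/1000 = 1.566 L/h
R₀ = 1.566 × 19.1 = 29.91 mg/h

29.9 mg/h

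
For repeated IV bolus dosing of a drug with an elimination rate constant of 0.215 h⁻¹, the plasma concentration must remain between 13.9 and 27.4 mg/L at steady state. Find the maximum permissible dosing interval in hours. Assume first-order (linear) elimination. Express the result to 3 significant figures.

3.16 h

Between IV bolus doses, concentration decays as C = C₀·e^(−kτ), so C_peak/C_trough = e^(kτ).
τ_max = ln(C_peak/C_trough) / k = ln(27.4/13.9) / 0.2150 = 0.6787 / 0.2150 = 3.157 h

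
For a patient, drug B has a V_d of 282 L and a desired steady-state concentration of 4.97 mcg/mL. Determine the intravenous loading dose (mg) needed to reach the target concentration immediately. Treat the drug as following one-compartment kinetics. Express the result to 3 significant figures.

1400 mg

The loading dose fills Vd to the target concentration.
LD = Vd × C = 282.0 × 4.970 = 1402 mg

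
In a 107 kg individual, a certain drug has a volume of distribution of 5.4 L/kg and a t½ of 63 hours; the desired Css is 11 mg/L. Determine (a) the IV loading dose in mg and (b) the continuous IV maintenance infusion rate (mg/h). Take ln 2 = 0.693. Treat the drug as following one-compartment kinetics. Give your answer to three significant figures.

(a) 6360 mg; (b) 69.9 mg/h

Total Vd = 5.4 × 107 = 577.8 L
LD = Vd × C = 577.8 × 11 = 6356 mg
CL = 0.693 × Vd / t½ = 0.693 × 577.8 / 63 = 6.356 L/h
Infusion rate = CL × Css = 6.356 × 11 = 69.92 mg/h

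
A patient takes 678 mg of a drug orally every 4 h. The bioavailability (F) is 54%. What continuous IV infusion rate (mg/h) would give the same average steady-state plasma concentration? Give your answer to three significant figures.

Equivalent systemic input: infusion rate = F·D/τ.
Rate = 0.54 × 678 / 4 = 91.53 mg/h

91.5 mg/h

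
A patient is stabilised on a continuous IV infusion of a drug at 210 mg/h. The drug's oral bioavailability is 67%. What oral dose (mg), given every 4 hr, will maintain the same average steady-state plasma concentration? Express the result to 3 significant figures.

To maintain the same Css, the systemic dosing rate must be unchanged: F·D/τ = infusion rate.
D = rate × τ / F = 210 × 4 / 0.67 = 1254 mg

1250 mg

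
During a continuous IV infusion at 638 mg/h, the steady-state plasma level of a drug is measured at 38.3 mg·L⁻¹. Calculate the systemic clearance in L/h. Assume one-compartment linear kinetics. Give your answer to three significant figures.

16.7 L/h

At steady state, infusion rate = CL × Css, so CL = rate / Css.
CL = 638 / 38.3 = 16.66 L/h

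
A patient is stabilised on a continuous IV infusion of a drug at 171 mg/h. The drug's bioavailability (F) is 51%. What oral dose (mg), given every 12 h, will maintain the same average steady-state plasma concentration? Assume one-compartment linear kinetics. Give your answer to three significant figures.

To maintain the same Css, the systemic dosing rate must be unchanged: F·D/τ = infusion rate.
D = rate × τ / F = 171 × 12 / 0.51 = 4024 mg

4020 mg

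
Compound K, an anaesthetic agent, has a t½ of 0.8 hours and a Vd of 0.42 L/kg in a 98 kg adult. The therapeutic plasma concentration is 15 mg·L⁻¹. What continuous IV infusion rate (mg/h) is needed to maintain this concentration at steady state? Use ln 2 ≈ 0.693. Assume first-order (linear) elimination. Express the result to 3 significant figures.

535 mg/h

Total Vd = 0.42 × 98 = 41.16 L
CL = ln 2 · Vd / t½ = 0.693 × 41.16 / 0.8 = 35.65 L/h
Infusion rate = CL × Css = 35.65 × 15 = 534.8 mg/h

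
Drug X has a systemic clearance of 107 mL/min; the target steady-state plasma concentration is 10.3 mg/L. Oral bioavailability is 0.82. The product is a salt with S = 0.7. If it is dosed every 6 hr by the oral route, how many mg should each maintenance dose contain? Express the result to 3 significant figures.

691 mg

Convert clearance: 107 mL/min × 60 min/h ÷ 1000 mL/L = 6.420 L/h
At steady state, dose per interval replaces the amount cleared in that interval: F·S·D/τ = CL·Css.
D = CL × Css × τ / F / S = 6.420 × 10.3 × 6 / 0.82 / 0.7 = 691.2 mg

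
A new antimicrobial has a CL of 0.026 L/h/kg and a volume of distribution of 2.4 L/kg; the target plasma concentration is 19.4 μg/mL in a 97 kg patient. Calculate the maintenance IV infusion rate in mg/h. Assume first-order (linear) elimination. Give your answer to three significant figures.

CL = 0.026 L/h/kg × 97 kg = 2.522 L/h
At steady state, infusion rate equals elimination rate: rate in = CL × Css.
R₀ = 2.522 × 19.4 = 48.93 mg/h

48.9 mg/h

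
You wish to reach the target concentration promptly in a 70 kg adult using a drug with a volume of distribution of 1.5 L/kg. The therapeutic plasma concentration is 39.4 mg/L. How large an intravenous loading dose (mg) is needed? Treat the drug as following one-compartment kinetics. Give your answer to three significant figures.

4140 mg

Vd = 1.5 L/kg × 70 kg = 105.0 L
The loading dose fills Vd to the target concentration.
LD = Vd × C = 105.0 × 39.40 = 4137 mg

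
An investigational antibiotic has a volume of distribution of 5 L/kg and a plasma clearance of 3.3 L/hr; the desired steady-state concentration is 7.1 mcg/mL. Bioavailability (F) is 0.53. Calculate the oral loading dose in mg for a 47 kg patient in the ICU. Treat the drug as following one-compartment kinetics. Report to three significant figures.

3150 mg

Vd(total) = 47 kg × 5 L/kg = 235.0 L
LD = Vd × C / F = 235.0 × 7.100 / 0.53 = 3148 mg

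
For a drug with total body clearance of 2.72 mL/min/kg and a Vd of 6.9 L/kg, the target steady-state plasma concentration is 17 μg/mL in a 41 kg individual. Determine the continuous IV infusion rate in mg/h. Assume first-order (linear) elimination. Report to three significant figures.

114 mg/h

CL = 2.72 mL/min/kg × 41 kg = 111.5 mL/min = 111.5 × 60/1000 = 6.690 L/h
R₀ = 6.690 × 17 = 113.7 mg/h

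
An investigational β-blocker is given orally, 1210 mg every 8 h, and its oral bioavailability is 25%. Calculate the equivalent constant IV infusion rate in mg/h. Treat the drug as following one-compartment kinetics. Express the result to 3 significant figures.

Equivalent systemic input: infusion rate = F·D/τ.
Rate = 0.25 × 1210 / 8 = 37.81 mg/h

37.8 mg/h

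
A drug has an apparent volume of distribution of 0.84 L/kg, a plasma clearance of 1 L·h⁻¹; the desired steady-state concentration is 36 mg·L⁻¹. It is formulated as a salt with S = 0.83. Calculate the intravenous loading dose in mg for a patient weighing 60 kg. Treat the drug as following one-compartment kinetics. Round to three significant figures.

2190 mg

Total Vd = 0.84 × 60 = 50.40 L
LD is governed by Vd — clearance does not enter the loading-dose calculation.
LD = Vd × C / S = 50.40 × 36.00 / 0.83 = 2186 mg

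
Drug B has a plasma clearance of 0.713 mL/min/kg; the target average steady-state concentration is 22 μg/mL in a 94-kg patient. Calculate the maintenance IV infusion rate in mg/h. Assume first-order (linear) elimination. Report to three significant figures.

CL = 0.713 mL/min/kg × 94 kg = 67.02 mL/min = 67.02 × 60/1000 = 4.021 L/h
At steady state, infusion rate equals elimination rate: rate in = CL × Css.
Infusion rate = CL · Css = 4.021 L/h × 22 mg/L = 88.46 mg/h

88.5 mg/h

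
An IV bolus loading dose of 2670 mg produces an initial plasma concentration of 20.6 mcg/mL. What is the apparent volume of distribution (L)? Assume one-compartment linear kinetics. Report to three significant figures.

Immediately after an IV bolus, C₀ = Dose / Vd, so Vd = Dose / C₀.
Vd = 2670 / 20.6 = 129.6 L

130 L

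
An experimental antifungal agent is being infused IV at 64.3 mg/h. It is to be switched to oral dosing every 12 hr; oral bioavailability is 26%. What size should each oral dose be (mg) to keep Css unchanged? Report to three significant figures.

2970 mg

To maintain the same Css, the systemic dosing rate must be unchanged: F·D/τ = infusion rate.
D = rate × τ / F = 64.3 × 12 / 0.26 = 2968 mg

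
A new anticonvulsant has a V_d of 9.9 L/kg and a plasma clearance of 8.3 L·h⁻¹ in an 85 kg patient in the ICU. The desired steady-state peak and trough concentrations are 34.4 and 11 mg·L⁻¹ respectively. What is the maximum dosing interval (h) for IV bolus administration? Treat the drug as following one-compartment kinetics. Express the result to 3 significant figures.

116 h

Total Vd = 9.9 × 85 = 841.5 L
k = CL / Vd = 8.300 / 841.5 = 0.009863 h⁻¹
Between IV bolus doses, concentration decays as C = C₀·e^(−kτ), so C_peak/C_trough = e^(kτ).
τ_max = ln(C_peak/C_trough) / k = ln(34.4/11) / 0.009863 = 1.140 / 0.009863 = 115.6 h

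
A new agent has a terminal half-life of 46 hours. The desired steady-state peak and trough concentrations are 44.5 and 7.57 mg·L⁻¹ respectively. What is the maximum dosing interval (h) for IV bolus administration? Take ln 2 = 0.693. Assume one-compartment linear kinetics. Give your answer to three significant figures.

118 h

k = 0.693 / t½ = 0.693 / 46 = 0.01507 h⁻¹
Between IV bolus doses, concentration decays as C = C₀·e^(−kτ), so C_peak/C_trough = e^(kτ).
τ_max = ln(C_peak/C_trough) / k = ln(44.5/7.57) / 0.01507 = 1.771 / 0.01507 = 117.5 h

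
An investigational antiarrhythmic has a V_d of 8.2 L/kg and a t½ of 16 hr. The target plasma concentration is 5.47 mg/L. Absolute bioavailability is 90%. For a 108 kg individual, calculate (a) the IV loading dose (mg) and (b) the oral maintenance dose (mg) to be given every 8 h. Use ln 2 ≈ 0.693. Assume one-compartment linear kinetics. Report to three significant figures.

Total Vd = 8.2 × 108 = 885.6 L
LD = Vd × C = 885.6 × 5.47 = 4844 mg
CL = 0.693 × Vd / t½ = 0.693 × 885.6 / 16 = 38.36 L/h
D = CL × Css × τ / F = 38.36 × 5.47 × 8 / 0.9 = 1865 mg

(a) 4840 mg; (b) 1870 mg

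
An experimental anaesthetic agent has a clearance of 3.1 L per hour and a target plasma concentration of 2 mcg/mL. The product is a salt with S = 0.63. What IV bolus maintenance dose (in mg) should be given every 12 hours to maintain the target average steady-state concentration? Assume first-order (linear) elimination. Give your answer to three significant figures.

D = CL × Css × τ / S = 3.100 × 2 × 12 / 0.63 = 118.1 mg

118 mg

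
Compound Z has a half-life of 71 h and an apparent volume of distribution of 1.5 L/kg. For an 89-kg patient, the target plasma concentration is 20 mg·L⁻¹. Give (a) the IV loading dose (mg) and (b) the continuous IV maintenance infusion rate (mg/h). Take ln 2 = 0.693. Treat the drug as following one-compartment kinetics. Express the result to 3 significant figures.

(a) 2670 mg; (b) 26.1 mg/h

Total Vd = 1.5 × 89 = 133.5 L
LD = Vd × C = 133.5 × 20 = 2670 mg
CL = 0.693 × Vd / t½ = 0.693 × 133.5 / 71 = 1.303 L/h
Infusion rate = CL × Css = 1.303 × 20 = 26.06 mg/h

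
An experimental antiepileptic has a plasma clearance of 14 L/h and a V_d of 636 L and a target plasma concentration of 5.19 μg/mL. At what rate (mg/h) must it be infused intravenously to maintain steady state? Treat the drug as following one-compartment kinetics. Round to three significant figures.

72.7 mg/h

Infusion rate = CL · Css = 14.00 L/h × 5.19 mg/L = 72.66 mg/h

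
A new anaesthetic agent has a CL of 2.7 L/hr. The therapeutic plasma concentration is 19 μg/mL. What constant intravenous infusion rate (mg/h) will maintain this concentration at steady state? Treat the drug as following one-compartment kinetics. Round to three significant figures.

51.3 mg/h

Rate = CL × Css = 2.700 × 19 = 51.30 mg/h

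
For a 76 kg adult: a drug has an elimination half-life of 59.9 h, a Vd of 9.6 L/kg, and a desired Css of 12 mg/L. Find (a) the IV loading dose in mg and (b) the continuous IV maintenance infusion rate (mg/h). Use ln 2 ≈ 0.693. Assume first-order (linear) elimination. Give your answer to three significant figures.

Vd(total) = 76 kg × 9.6 L/kg = 729.6 L
LD = Vd × C = 729.6 × 12 = 8755 mg
CL = 0.693 × Vd / t½ = 0.693 × 729.6 / 59.9 = 8.441 L/h
Infusion rate = CL × Css = 8.441 × 12 = 101.3 mg/h

(a) 8760 mg; (b) 101 mg/h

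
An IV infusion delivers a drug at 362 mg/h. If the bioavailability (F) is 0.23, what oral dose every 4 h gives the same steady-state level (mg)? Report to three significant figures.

To maintain the same Css, the systemic dosing rate must be unchanged: F·D/τ = infusion rate.
D = rate × τ / F = 362 × 4 / 0.23 = 6296 mg

6300 mg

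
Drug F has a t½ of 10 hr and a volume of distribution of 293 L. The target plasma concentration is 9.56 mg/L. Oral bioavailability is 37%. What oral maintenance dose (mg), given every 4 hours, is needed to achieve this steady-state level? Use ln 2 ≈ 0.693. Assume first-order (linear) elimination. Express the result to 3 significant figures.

k = 0.693/10 = 0.06930 h⁻¹, so CL = k·Vd = 0.06930 × 293.0 = 20.30 L/h
D = CL × Css × τ / F = 20.30 × 9.56 × 4 / 0.37 = 2098 mg

2100 mg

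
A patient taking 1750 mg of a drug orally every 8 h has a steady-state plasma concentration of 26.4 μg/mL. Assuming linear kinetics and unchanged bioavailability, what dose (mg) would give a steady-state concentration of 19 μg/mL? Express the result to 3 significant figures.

1260 mg

With linear kinetics, Css is proportional to dose rate (D/τ) at fixed clearance.
D₂ = D₁ × (Css,target / Css,current) = 1750 × 19/26.4 = 1259 mg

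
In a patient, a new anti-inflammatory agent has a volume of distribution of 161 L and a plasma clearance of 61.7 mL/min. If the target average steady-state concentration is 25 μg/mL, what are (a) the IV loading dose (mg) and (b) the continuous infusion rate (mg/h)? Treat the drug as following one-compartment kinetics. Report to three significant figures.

(a) 4030 mg; (b) 92.6 mg/h

Loading: fill Vd to C_target → 161.0 L × 25 mg/L = 4025 mg
CL = 61.7 mL/min × 60/1000 = 3.702 L/h
Infusion rate = 3.702 L/h × 25 mg/L = 92.55 mg/h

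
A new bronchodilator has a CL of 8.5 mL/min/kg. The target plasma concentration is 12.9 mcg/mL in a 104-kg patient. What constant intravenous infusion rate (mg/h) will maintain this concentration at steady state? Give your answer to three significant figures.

CL = 8.5 mL/min/kg × 104 kg = 884.0 mL/min = 884.0 × 60/1000 = 53.04 L/h
R₀ = 53.04 × 12.9 = 684.2 mg/h

684 mg/h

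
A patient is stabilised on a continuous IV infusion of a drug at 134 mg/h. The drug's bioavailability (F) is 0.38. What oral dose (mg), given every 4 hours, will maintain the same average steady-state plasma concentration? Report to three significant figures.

To maintain the same Css, the systemic dosing rate must be unchanged: F·D/τ = infusion rate.
D = rate × τ / F = 134 × 4 / 0.38 = 1411 mg

1410 mg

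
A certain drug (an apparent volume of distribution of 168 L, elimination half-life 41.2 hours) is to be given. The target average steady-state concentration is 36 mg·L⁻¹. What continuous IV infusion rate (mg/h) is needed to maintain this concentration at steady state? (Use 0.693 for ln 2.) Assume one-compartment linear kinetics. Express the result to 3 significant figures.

102 mg/h

CL = ln 2 · Vd / t½ = 0.693 × 168.0 / 41.2 = 2.826 L/h
Infusion rate = CL × Css = 2.826 × 36 = 101.7 mg/h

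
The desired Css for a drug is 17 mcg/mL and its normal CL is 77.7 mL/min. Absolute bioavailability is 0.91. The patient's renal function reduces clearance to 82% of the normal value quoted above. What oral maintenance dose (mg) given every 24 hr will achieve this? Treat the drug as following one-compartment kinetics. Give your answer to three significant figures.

1710 mg

CL = 77.7 mL/min × 60/1000 = 4.662 L/h
Patient clearance = 0.82 × 4.662 = 3.823 L/h
D = CL × Css × τ / F = 3.823 × 17 × 24 / 0.91 = 1714 mg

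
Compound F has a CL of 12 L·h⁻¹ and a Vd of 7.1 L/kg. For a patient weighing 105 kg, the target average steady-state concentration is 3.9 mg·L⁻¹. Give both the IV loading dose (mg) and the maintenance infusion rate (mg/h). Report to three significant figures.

Total Vd = 7.1 × 105 = 745.5 L
Loading dose = Vd × C = 745.5 × 3.9 = 2907 mg
Maintenance infusion rate = CL × Css = 12.00 × 3.9 = 46.80 mg/h

(a) 2910 mg; (b) 46.8 mg/h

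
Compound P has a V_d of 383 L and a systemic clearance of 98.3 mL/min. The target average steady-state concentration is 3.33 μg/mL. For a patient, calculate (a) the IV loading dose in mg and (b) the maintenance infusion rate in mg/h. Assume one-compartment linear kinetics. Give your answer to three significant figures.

(a) 1280 mg; (b) 19.6 mg/h

Loading dose = Vd × C = 383.0 × 3.33 = 1275 mg
Convert clearance: 98.3 mL/min × 60 min/h ÷ 1000 mL/L = 5.898 L/h
Infusion rate = 5.898 L/h × 3.33 mg/L = 19.64 mg/h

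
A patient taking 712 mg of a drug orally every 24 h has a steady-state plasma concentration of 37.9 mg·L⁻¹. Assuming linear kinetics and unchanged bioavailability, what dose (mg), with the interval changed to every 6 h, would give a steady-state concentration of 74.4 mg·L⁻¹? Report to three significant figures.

With linear kinetics, Css is proportional to dose rate (D/τ) at fixed clearance.
D₂ = D₁ × (Css,target / Css,current) × (τ₂/τ₁) = 712 × (74.4/37.9) × (6/24) = 349.4 mg

349 mg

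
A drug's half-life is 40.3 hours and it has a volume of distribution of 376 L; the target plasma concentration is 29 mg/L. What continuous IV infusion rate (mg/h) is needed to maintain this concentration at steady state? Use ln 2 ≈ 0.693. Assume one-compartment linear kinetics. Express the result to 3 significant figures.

188 mg/h

CL = 0.693 × Vd / t½ = 0.693 × 376.0 / 40.3 = 6.466 L/h
Infusion rate = CL × Css = 6.466 × 29 = 187.5 mg/h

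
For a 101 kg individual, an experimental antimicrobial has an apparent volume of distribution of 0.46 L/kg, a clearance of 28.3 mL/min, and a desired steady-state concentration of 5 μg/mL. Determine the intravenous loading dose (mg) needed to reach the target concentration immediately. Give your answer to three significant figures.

Vd = 0.46 L/kg × 101 kg = 46.46 L
LD = Vd × C = 46.46 × 5.000 = 232.3 mg

232 mg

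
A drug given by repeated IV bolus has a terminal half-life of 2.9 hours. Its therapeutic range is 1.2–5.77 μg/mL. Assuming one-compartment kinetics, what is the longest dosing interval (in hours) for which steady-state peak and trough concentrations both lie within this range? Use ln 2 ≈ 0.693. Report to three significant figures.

6.57 h

k = 0.693 / t½ = 0.693 / 2.9 = 0.2390 h⁻¹
Between IV bolus doses, concentration decays as C = C₀·e^(−kτ), so C_peak/C_trough = e^(kτ).
τ_max = ln(C_peak/C_trough) / k = ln(5.77/1.2) / 0.2390 = 1.570 / 0.2390 = 6.569 h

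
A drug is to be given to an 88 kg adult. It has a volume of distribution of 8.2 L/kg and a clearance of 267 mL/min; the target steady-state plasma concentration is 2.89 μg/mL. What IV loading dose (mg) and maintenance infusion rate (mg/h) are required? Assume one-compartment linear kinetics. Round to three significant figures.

(a) 2090 mg; (b) 46.3 mg/h

Vd = 8.2 L/kg × 88 kg = 721.6 L
Loading: fill Vd to C_target → 721.6 L × 2.89 mg/L = 2085 mg
CL = 267 mL/min × 60/1000 = 16.02 L/h
Maintenance infusion rate = CL × Css = 16.02 × 2.89 = 46.30 mg/h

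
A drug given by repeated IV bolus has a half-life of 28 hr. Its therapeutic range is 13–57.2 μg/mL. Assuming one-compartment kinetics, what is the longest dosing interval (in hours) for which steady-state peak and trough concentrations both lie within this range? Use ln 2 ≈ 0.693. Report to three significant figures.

k = 0.693 / t½ = 0.693 / 28 = 0.02475 h⁻¹
Between IV bolus doses, concentration decays as C = C₀·e^(−kτ), so C_peak/C_trough = e^(kτ).
τ_max = ln(C_peak/C_trough) / k = ln(57.2/13) / 0.02475 = 1.482 / 0.02475 = 59.88 h

59.9 h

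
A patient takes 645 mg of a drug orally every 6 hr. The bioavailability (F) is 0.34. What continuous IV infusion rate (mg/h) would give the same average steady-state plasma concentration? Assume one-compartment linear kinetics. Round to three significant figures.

36.6 mg/h

Equivalent systemic input: infusion rate = F·D/τ.
Rate = 0.34 × 645 / 6 = 36.55 mg/h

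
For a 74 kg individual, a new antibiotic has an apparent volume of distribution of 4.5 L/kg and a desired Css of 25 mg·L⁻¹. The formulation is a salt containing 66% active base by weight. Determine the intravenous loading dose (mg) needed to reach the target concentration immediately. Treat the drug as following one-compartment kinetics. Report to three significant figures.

Total Vd = 4.5 × 74 = 333.0 L
LD = Vd × C / S = 333.0 × 25.00 / 0.66 = 12610 mg

12600 mg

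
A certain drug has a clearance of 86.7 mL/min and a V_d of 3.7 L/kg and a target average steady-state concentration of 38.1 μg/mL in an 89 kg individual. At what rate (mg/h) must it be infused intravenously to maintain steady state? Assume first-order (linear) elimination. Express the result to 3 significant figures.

198 mg/h

CL = 86.7 mL/min = 86.7 × 0.06 = 5.202 L/h
Infusion rate = CL · Css = 5.202 L/h × 38.1 mg/L = 198.2 mg/h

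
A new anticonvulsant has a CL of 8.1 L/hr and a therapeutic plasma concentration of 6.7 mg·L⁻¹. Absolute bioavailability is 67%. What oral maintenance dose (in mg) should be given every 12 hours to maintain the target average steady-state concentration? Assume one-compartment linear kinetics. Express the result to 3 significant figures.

972 mg

D = CL × Css × τ / F = 8.100 × 6.7 × 12 / 0.67 = 972.0 mg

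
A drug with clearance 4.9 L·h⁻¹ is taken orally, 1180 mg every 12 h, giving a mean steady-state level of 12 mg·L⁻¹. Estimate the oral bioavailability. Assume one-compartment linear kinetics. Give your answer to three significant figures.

0.598

F·D/τ = CL·Css at steady state → F = CL·Css·τ / D.
F = 4.9 × 12 × 12 / 1180 = 0.598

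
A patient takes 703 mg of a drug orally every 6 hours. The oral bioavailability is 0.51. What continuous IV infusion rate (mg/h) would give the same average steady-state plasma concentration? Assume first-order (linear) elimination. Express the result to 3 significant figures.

59.8 mg/h

Equivalent systemic input: infusion rate = F·D/τ.
Rate = 0.51 × 703 / 6 = 59.76 mg/h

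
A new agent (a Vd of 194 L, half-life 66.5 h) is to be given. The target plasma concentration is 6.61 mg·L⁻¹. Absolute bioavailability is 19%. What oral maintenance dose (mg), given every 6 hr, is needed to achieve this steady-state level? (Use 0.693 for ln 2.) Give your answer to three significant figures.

422 mg

CL = 0.693 × Vd / t½ = 0.693 × 194.0 / 66.5 = 2.022 L/h
D = CL × Css × τ / F = 2.022 × 6.61 × 6 / 0.19 = 422.1 mg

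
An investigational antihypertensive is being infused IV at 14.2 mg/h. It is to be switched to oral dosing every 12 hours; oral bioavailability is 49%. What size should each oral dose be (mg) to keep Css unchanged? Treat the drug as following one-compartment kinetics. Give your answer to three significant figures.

To maintain the same Css, the systemic dosing rate must be unchanged: F·D/τ = infusion rate.
D = rate × τ / F = 14.2 × 12 / 0.49 = 347.8 mg

348 mg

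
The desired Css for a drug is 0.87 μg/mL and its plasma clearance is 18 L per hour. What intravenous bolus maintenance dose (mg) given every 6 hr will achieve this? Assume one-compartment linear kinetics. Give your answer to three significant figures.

At steady state, dose per interval replaces the amount cleared in that interval: D/τ = CL·Css.
D = CL × Css × τ = 18.00 × 0.87 × 6 = 93.96 mg

94.0 mg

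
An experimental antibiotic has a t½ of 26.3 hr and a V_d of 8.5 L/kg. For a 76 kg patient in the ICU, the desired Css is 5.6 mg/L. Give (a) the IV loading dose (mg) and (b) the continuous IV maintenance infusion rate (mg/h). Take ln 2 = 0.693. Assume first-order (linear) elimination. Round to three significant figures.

(a) 3620 mg; (b) 95.3 mg/h

Total Vd = 8.5 × 76 = 646.0 L
LD = Vd × C = 646.0 × 5.6 = 3618 mg
CL = 0.693 × Vd / t½ = 0.693 × 646.0 / 26.3 = 17.02 L/h
Infusion rate = CL × Css = 17.02 × 5.6 = 95.31 mg/h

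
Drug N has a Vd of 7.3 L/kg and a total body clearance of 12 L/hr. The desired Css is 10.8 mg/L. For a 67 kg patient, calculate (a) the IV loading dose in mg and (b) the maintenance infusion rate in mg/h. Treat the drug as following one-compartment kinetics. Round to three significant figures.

Vd(total) = 67 kg × 7.3 L/kg = 489.1 L
Loading: fill Vd to C_target → 489.1 L × 10.8 mg/L = 5282 mg
Maintenance infusion rate = CL × Css = 12.00 × 10.8 = 129.6 mg/h

(a) 5280 mg; (b) 130 mg/h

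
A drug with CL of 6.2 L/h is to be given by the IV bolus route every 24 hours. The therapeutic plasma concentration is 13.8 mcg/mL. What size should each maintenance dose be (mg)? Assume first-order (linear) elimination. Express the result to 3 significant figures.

2050 mg

D = CL × Css × τ = 6.200 × 13.8 × 24 = 2053 mg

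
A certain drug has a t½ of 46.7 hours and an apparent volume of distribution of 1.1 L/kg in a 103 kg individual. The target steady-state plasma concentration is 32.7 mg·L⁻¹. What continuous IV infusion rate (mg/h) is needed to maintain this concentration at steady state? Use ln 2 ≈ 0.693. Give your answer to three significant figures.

55.0 mg/h

Vd = 1.1 L/kg × 103 kg = 113.3 L
k = 0.693/46.7 = 0.01484 h⁻¹, so CL = k·Vd = 0.01484 × 113.3 = 1.681 L/h
Infusion rate = CL × Css = 1.681 × 32.7 = 54.97 mg/h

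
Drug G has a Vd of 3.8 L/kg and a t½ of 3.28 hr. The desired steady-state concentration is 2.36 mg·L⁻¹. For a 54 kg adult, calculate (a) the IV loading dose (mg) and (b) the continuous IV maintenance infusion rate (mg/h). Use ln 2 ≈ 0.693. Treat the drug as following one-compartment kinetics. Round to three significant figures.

Vd = 3.8 L/kg × 54 kg = 205.2 L
LD = Vd × C = 205.2 × 2.36 = 484.3 mg
CL = 0.693 × Vd / t½ = 0.693 × 205.2 / 3.28 = 43.35 L/h
Infusion rate = CL × Css = 43.35 × 2.36 = 102.3 mg/h

(a) 484 mg; (b) 102 mg/h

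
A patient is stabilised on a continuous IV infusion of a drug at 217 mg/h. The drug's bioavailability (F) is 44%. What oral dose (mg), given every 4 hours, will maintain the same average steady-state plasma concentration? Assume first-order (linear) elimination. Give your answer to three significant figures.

1970 mg

To maintain the same Css, the systemic dosing rate must be unchanged: F·D/τ = infusion rate.
D = rate × τ / F = 217 × 4 / 0.44 = 1973 mg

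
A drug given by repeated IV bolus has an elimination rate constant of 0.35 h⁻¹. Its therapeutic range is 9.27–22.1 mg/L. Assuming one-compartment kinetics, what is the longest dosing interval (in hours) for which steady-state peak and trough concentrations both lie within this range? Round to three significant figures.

Between IV bolus doses, concentration decays as C = C₀·e^(−kτ), so C_peak/C_trough = e^(kτ).
τ_max = ln(C_peak/C_trough) / k = ln(22.1/9.27) / 0.3500 = 0.8688 / 0.3500 = 2.482 h

2.48 h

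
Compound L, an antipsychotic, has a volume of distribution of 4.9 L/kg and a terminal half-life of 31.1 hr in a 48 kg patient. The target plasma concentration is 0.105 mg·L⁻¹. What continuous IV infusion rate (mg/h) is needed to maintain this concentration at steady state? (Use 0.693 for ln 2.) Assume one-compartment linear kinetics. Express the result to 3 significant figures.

Vd = 4.9 L/kg × 48 kg = 235.2 L
CL = ln 2 · Vd / t½ = 0.693 × 235.2 / 31.1 = 5.241 L/h
Infusion rate = CL × Css = 5.241 × 0.105 = 0.5503 mg/h

0.550 mg/h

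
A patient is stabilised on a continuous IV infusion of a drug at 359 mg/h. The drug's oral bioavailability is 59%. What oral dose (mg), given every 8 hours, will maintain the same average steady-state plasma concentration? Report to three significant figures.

To maintain the same Css, the systemic dosing rate must be unchanged: F·D/τ = infusion rate.
D = rate × τ / F = 359 × 8 / 0.59 = 4868 mg

4870 mg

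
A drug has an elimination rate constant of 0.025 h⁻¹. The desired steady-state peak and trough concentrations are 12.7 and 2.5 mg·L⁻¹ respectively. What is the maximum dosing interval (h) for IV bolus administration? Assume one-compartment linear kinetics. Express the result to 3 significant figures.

Between IV bolus doses, concentration decays as C = C₀·e^(−kτ), so C_peak/C_trough = e^(kτ).
τ_max = ln(C_peak/C_trough) / k = ln(12.7/2.5) / 0.02500 = 1.625 / 0.02500 = 65.00 h

65.0 h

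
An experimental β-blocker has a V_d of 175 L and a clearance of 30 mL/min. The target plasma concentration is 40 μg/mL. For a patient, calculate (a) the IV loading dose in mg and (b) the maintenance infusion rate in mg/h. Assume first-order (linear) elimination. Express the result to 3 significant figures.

LD = Vd · C_target = 175.0 × 40 = 7000 mg
Convert clearance: 30 mL/min × 60 min/h ÷ 1000 mL/L = 1.800 L/h
Maintenance infusion rate = CL × Css = 1.800 × 40 = 72.00 mg/h

(a) 7000 mg; (b) 72.0 mg/h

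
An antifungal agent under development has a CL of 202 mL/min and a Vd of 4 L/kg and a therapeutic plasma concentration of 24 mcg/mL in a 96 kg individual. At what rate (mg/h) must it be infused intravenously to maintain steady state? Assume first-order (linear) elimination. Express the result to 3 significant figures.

CL = 202 mL/min = 202 × 0.06 = 12.12 L/h
Maintenance depends on clearance, not Vd — rate in must match rate out.
Infusion rate = CL · Css = 12.12 L/h × 24 mg/L = 290.9 mg/h

291 mg/h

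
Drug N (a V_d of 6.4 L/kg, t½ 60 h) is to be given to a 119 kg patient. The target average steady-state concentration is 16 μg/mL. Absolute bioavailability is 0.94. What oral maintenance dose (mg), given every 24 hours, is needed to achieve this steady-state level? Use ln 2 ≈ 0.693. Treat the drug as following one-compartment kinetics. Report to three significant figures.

3590 mg

Total Vd = 6.4 × 119 = 761.6 L
k = 0.693/60 = 0.01155 h⁻¹, so CL = k·Vd = 0.01155 × 761.6 = 8.796 L/h
D = CL × Css × τ / F = 8.796 × 16 × 24 / 0.94 = 3593 mg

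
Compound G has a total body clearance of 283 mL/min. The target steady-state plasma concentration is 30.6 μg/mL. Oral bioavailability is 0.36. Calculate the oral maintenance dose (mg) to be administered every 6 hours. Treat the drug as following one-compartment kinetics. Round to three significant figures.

CL = 283 mL/min × 60/1000 = 16.98 L/h
D = CL × Css × τ / F = 16.98 × 30.6 × 6 / 0.36 = 8660 mg

8660 mg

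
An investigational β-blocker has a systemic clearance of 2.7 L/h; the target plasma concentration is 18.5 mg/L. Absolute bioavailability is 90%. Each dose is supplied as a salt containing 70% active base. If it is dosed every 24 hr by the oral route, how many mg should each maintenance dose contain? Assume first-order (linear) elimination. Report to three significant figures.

D = CL × Css × τ / F / S = 2.700 × 18.5 × 24 / 0.9 / 0.7 = 1903 mg

1900 mg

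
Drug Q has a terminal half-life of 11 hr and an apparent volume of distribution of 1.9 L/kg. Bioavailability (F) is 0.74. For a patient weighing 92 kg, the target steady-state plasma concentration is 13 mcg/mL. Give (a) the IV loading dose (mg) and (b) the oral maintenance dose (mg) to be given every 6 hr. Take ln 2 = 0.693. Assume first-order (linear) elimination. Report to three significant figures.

Vd(total) = 92 kg × 1.9 L/kg = 174.8 L
LD = Vd × C = 174.8 × 13 = 2272 mg
CL = 0.693 × Vd / t½ = 0.693 × 174.8 / 11 = 11.01 L/h
D = CL × Css × τ / F = 11.01 × 13 × 6 / 0.74 = 1161 mg

(a) 2270 mg; (b) 1160 mg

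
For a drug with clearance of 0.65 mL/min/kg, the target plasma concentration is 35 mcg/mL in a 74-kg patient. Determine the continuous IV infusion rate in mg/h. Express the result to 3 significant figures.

CL = 0.65 mL/min/kg × 74 kg = 48.10 mL/min = 48.10 × 60/1000 = 2.886 L/h
Rate = CL × Css = 2.886 × 35 = 101.0 mg/h

101 mg/h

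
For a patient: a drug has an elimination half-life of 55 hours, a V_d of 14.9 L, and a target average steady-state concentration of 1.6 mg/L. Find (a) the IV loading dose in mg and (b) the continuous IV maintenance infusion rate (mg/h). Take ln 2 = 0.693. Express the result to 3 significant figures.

LD = Vd × C = 14.90 × 1.6 = 23.84 mg
CL = 0.693 × Vd / t½ = 0.693 × 14.90 / 55 = 0.1877 L/h
Infusion rate = CL × Css = 0.1877 × 1.6 = 0.3003 mg/h

(a) 23.8 mg; (b) 0.300 mg/h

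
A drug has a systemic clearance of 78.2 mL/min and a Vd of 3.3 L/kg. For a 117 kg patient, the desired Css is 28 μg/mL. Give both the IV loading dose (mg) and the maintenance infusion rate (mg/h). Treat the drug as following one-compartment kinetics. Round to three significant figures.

(a) 10800 mg; (b) 131 mg/h

Total Vd = 3.3 × 117 = 386.1 L
Loading dose = Vd × C = 386.1 × 28 = 10810 mg
CL = 78.2 mL/min × 60/1000 = 4.692 L/h
Infusion rate = 4.692 L/h × 28 mg/L = 131.4 mg/h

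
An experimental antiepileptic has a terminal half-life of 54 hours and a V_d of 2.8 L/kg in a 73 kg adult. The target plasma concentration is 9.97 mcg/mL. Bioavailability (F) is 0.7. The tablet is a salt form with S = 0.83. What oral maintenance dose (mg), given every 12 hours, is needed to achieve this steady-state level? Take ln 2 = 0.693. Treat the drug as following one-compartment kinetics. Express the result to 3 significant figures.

540 mg

Vd = 2.8 L/kg × 73 kg = 204.4 L
CL = 0.693 × Vd / t½ = 0.693 × 204.4 / 54 = 2.623 L/h
D = CL × Css × τ / F / S = 2.623 × 9.97 × 12 / 0.7 / 0.83 = 540.1 mg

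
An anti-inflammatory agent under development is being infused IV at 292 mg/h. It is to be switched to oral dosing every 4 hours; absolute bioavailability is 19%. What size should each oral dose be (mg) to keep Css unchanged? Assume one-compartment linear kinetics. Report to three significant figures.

6150 mg

To maintain the same Css, the systemic dosing rate must be unchanged: F·D/τ = infusion rate.
D = rate × τ / F = 292 × 4 / 0.19 = 6147 mg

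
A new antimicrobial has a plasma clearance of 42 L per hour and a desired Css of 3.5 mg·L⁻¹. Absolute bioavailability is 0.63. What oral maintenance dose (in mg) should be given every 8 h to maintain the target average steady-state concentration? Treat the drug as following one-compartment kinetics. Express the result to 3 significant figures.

1870 mg

At steady state, dose per interval replaces the amount cleared in that interval: F·D/τ = CL·Css.
D = CL × Css × τ / F = 42.00 × 3.5 × 8 / 0.63 = 1867 mg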